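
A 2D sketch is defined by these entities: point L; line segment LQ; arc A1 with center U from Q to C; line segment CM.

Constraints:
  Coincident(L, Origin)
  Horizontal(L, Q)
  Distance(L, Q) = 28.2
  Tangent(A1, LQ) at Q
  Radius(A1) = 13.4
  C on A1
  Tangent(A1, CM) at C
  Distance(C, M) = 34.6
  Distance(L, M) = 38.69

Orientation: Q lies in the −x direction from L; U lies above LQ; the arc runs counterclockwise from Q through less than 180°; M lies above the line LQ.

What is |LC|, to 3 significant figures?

17.8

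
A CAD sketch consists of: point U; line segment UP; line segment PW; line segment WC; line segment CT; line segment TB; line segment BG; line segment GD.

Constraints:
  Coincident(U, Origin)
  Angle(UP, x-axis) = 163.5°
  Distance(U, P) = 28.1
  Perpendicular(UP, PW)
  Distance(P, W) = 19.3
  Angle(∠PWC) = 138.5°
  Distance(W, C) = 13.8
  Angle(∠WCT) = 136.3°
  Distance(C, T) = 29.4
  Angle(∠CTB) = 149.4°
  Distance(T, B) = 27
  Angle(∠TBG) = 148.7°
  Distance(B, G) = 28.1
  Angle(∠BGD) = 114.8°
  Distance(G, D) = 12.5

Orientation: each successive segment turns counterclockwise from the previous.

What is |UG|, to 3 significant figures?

50.0

U is at the origin; UP runs at 163.5° with length 28.1, so P = (-26.9, 7.98). The perpendicularity gives PW at right angles to UP, so PW runs at -106°; with |PW| = 19.3, W = (-32.4, -10.5). ∠PWC = 138.5° gives WC at -65.0° from the x-axis; with |WC| = 13.8, C = (-26.6, -23.0). ∠WCT = 136.3° gives CT at -21.3° from the x-axis; with |CT| = 29.4, T = (0.800, -33.7). ∠CTB = 149.4° gives TB at 9.30° from the x-axis; with |TB| = 27.0, B = (27.4, -29.3). ∠TBG = 148.7° gives BG at 40.6° from the x-axis; with |BG| = 28.1, G = (48.8, -11.1). Then |UG| = |G − U| = 50.0.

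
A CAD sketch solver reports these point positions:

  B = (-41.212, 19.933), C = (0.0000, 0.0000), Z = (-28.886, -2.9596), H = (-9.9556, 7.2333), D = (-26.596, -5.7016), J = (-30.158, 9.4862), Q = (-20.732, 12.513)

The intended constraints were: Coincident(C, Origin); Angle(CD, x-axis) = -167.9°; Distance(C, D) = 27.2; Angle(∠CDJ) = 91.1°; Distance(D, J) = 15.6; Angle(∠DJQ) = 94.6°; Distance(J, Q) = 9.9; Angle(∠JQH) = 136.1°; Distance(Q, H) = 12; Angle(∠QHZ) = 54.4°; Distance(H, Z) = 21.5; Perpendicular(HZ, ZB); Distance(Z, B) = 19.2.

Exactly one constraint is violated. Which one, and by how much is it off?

Distance(Z, B) = 19.2 — off by 6.80.

C = (0.00, 0.00) ✓; CD at -167.9° ✓; |CD| = 27.20 ✓; ∠CDJ = 91.10° ✓; |DJ| = 15.60 ✓; ∠DJQ = 94.60° ✓; |JQ| = 9.900 ✓; ∠JQH = 136.1° ✓; |QH| = 12.00 ✓; ∠QHZ = 54.40° ✓; |HZ| = 21.50 ✓; ∠(HZ, ZB) = 90.00° ✓; |ZB| = 26.00 ✗.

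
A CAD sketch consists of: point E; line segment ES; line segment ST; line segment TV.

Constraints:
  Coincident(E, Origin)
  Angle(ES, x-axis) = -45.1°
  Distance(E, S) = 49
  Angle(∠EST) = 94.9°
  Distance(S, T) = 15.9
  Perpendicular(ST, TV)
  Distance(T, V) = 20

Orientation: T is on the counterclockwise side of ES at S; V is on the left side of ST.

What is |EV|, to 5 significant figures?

35.129

∠EST = 94.9°, so ST runs at -45.1° + (180° − 94.9°) = 40.000° from the x-axis; with |ST| = 15.9, T = S + 15.9·(cos 40.000°, sin 40.000°) = (46.768, -24.488). ST is perpendicular to TV; with |TV| = 20.0 on the left of ST, V = T + 20.0·(-0.64279, 0.76604) = (33.912, -9.1674). Then |EV| = |V − E| = 35.129.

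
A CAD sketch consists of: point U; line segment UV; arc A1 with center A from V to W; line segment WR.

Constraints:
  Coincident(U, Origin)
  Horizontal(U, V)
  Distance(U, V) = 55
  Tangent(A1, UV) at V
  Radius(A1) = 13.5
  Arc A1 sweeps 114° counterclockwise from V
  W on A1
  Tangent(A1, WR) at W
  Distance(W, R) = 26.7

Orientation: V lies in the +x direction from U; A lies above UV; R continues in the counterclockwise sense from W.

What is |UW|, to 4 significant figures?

69.96

Since A1 is tangent to UV there, AV ⟂ UV, so A = V + (0, 13.5) = (55.00, 13.50). On A1, V sits at bearing -90° from A; a 114° counterclockwise sweep puts W at bearing 24°, so W = A + 13.5·(cos 24°, sin 24°) = (67.33, 18.99). Then |UW| = |W − U| = 69.96.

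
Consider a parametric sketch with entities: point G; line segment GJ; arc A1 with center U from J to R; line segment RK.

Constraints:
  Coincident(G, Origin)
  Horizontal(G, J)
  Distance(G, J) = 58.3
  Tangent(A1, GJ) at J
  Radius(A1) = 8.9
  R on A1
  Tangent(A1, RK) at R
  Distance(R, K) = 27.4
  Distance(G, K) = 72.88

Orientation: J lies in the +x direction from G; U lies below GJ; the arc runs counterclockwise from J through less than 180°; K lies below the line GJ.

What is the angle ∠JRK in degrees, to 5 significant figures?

121.75°

Checks: |UJ| = 8.900 ✓; |UR| = 8.900 ✓; ∠(UR, RK) = 90.00° ✓; |RK| = 27.40 ✓; |GK| = 72.88 ✓.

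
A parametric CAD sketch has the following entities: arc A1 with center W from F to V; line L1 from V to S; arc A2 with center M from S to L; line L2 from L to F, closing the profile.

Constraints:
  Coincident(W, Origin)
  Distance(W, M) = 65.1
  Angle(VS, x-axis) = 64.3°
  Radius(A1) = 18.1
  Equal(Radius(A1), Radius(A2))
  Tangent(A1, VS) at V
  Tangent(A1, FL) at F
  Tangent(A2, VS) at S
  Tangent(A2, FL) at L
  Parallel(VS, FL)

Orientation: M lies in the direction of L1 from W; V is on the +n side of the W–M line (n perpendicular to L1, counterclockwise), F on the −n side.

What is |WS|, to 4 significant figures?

67.57

The slot axis is L1's direction at 64.3°, so u = (cos 64.3°, sin 64.3°) = (0.4337, 0.9011) and n = (−sin 64.3°, cos 64.3°) = (-0.9011, 0.4337). W is at the origin and M lies 65.1 along u from W, so M = 65.1·u = (28.23, 58.66). Tangency of A1 to both parallel lines with radius 18.1 puts V and F at W ± 18.1·n: V = (-16.31, 7.849), F = (16.31, -7.849). Equal radii place S and L the same way about M: S = M + 18.1·n = (11.92, 66.51), L = M − 18.1·n = (44.54, 50.81). Then |WS| = |S − W| = 67.57.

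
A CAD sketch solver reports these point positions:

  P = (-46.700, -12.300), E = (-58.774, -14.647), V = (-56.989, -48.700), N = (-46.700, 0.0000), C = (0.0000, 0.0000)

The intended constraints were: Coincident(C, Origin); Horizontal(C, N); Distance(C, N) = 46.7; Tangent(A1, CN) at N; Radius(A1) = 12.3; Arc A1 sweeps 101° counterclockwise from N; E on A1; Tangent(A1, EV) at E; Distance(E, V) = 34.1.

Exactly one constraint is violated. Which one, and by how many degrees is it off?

Tangent(A1, EV) at E — off by 8.00°.

C = (0.00, 0.00) ✓; C.y = 0.00, N.y = 0.00 ✓; |CN| = 46.70 ✓; ∠(PN, NC) = 90.00° ✓; |PN| = 12.30 ✓; bearing(P→E) − bearing(P→N) = 101.0° ✓; |PE| = 12.30 ✓; ∠(PE, EV) = 98.00° ✗; |EV| = 34.10 ✓.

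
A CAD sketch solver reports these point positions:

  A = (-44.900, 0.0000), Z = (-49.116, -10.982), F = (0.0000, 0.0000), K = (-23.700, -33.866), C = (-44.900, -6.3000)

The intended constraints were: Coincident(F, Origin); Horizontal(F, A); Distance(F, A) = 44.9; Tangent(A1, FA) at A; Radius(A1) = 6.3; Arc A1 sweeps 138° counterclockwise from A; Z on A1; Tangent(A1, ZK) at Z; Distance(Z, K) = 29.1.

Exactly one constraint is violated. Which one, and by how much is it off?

Distance(Z, K) = 29.1 — off by 5.10.

F = (0.00, 0.00) ✓; F.y = 0.00, A.y = 0.00 ✓; |FA| = 44.90 ✓; ∠(CA, AF) = 90.00° ✓; |CA| = 6.300 ✓; bearing(C→Z) − bearing(C→A) = 138.0° ✓; |CZ| = 6.300 ✓; ∠(CZ, ZK) = 90.00° ✓; |ZK| = 34.20 ✗.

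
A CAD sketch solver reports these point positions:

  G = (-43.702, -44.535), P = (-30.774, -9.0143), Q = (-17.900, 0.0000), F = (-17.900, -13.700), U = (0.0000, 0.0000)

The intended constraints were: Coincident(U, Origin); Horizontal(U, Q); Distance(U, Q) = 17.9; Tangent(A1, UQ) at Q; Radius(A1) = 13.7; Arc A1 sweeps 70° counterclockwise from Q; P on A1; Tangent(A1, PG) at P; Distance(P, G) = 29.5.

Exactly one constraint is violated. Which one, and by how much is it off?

Distance(P, G) = 29.5 — off by 8.30.

U = (0.00, 0.00) ✓; U.y = 0.00, Q.y = 0.00 ✓; |UQ| = 17.90 ✓; ∠(FQ, QU) = 90.00° ✓; |FQ| = 13.70 ✓; bearing(F→P) − bearing(F→Q) = 70.00° ✓; |FP| = 13.70 ✓; ∠(FP, PG) = 90.00° ✓; |PG| = 37.80 ✗.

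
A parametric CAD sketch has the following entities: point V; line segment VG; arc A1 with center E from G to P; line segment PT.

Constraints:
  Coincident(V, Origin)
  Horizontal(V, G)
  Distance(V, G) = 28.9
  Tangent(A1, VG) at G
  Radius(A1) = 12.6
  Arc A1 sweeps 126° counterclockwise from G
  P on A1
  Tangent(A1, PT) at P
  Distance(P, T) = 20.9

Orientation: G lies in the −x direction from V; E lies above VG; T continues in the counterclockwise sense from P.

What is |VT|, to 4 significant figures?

48.20

V is at the origin; VG is horizontal with |VG| = 28.9 and G on the −x side, so G = (-28.90, 0.000). The tangent condition forces EG to be normal to VG, so E = G + (0, 12.6) = (-28.90, 12.60). On A1, G sits at bearing -90° from E; a 126° counterclockwise sweep puts P at bearing 36°, so P = E + 12.6·(cos 36°, sin 36°) = (-18.71, 20.01). A1 meets PT tangentially, so EP is at right angles to PT, so PT runs along (−sin 36°, cos 36°); with |PT| = 20.9, T = (-30.99, 36.91). Then |VT| = |T − V| = 48.20.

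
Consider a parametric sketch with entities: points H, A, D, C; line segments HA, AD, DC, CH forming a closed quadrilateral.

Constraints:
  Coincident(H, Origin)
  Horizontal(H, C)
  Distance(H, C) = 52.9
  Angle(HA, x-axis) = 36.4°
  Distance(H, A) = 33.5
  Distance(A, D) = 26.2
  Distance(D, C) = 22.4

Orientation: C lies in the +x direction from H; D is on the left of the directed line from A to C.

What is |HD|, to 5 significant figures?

57.578

Checks: |HC| = 52.90 ✓; |HA| = 33.50 ✓; |AD| = 26.20 ✓; |DC| = 22.40 ✓.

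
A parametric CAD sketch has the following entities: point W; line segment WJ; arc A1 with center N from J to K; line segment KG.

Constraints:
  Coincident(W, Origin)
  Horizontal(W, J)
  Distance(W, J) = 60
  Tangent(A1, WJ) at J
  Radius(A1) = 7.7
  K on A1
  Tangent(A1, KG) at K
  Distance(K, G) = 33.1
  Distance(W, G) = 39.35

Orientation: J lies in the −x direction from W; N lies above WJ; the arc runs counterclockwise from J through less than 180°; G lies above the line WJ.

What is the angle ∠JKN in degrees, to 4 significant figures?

68.40°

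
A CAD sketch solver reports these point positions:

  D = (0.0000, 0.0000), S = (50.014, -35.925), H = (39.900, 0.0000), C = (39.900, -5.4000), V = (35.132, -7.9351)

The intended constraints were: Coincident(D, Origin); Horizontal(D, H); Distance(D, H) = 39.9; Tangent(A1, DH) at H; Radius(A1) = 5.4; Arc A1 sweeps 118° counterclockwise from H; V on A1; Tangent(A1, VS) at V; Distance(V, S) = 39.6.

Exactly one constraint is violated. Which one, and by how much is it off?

Distance(V, S) = 39.6 — off by 7.90.

D = (0.00, 0.00) ✓; D.y = 0.00, H.y = 0.00 ✓; |DH| = 39.90 ✓; ∠(CH, HD) = 90.00° ✓; |CH| = 5.400 ✓; bearing(C→V) − bearing(C→H) = 118.0° ✓; |CV| = 5.400 ✓; ∠(CV, VS) = 90.00° ✓; |VS| = 31.70 ✗.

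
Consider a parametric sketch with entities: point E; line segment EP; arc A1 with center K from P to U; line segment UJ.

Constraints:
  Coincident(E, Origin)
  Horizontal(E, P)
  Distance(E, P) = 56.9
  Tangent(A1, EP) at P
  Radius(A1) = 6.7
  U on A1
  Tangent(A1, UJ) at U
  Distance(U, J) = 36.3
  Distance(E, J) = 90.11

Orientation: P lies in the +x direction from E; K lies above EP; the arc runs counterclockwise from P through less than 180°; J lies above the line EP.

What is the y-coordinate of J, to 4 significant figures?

31.15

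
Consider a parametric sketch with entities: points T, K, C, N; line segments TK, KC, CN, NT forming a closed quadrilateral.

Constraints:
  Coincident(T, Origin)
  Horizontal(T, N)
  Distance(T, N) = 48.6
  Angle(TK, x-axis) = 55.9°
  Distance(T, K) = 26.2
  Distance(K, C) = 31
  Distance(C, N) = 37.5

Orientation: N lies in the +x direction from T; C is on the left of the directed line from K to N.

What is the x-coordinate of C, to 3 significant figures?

41.7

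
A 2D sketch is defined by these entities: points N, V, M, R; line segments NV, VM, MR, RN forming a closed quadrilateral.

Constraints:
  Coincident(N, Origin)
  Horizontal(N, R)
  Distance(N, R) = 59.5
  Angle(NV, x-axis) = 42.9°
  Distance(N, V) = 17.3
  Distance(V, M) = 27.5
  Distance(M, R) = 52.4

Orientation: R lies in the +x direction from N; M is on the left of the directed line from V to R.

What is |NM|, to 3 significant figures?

43.7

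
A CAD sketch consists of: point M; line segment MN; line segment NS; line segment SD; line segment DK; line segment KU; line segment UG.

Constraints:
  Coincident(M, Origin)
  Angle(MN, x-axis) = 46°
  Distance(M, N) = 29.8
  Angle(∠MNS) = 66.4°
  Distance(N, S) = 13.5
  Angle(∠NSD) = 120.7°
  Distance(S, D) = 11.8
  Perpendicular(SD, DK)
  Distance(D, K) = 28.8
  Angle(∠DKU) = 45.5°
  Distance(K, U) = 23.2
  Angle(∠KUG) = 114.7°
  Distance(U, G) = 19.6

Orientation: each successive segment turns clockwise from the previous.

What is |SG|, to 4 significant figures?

6.198

M is at the origin; MN runs at 46.0° with length 29.8, so N = (20.70, 21.44). ∠MNS = 66.4° gives NS at -67.60° from the x-axis; with |NS| = 13.5, S = (25.85, 8.955). ∠NSD = 120.7° gives SD at -126.9° from the x-axis; with |SD| = 11.8, D = (18.76, -0.4813). The perpendicularity gives DK at right angles to SD, so DK runs at 143.1°; with |DK| = 28.8, K = (-4.271, 16.81). ∠DKU = 45.5° gives KU at 8.600° from the x-axis; with |KU| = 23.2, U = (18.67, 20.28). ∠KUG = 114.7° gives UG at -56.70° from the x-axis; with |UG| = 19.6, G = (29.43, 3.898). Then |SG| = |G − S| = 6.198.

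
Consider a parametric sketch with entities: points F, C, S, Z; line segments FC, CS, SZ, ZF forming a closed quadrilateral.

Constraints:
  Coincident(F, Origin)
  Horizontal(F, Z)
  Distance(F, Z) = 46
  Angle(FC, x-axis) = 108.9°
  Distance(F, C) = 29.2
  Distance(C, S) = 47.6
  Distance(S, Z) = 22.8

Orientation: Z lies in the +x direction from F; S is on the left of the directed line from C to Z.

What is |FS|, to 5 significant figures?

43.281

F is at the origin; FZ is horizontal with |FZ| = 46.0 and Z in +x, so Z = (46.0, 0). FC runs at 108.9° with |FC| = 29.2, so C = (-9.4584, 27.626). S is determined by |CS| = 47.6 and |SZ| = 22.8 together: it lies at the intersection of circle(C, 47.6) and circle(Z, 22.8). With |CZ| = 61.958, the foot of the radical line on CZ is 45.069 from C and the perpendicular offset is √(47.6² − 45.069²) = 15.316. Taking the left-of-CZ solution: S = (37.711, 21.240).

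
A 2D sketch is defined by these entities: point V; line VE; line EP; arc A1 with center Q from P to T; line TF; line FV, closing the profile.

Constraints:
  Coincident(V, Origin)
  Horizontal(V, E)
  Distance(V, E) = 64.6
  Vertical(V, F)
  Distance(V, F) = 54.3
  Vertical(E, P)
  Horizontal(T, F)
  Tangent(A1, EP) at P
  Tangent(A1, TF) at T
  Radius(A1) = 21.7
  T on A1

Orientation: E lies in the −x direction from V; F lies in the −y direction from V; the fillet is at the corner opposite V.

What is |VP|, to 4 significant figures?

72.36

The virtual corner opposite V is at (-64.60, -54.30). Tangency of A1 to EP means the radius QP is perpendicular to EP and A1 meets TF tangentially, so QT is at right angles to TF, with radius 21.7, so the center Q sits 21.7 in from both sides at Q = (-42.90, -32.60). That places the tangent points at P = (-64.60, -32.60) on EP and T = (-42.90, -54.30) on TF. Then |VP| = |P − V| = 72.36.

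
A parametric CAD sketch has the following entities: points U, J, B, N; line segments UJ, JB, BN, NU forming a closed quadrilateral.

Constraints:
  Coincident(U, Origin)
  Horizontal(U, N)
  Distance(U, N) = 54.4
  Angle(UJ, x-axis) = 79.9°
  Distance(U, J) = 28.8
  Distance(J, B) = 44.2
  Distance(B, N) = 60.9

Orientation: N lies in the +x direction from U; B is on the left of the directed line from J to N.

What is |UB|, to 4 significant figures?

69.41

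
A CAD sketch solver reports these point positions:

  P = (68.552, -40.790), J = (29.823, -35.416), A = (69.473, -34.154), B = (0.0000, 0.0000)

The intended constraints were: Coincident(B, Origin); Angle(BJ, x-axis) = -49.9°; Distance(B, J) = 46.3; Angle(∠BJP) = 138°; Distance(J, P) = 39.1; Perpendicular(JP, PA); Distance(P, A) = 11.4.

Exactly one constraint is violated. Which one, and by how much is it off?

Distance(P, A) = 11.4 — off by 4.70.

B = (0.00, 0.00) ✓; BJ at -49.90° ✓; |BJ| = 46.30 ✓; ∠BJP = 138.0° ✓; |JP| = 39.10 ✓; ∠(JP, PA) = 90.00° ✓; |PA| = 6.700 ✗.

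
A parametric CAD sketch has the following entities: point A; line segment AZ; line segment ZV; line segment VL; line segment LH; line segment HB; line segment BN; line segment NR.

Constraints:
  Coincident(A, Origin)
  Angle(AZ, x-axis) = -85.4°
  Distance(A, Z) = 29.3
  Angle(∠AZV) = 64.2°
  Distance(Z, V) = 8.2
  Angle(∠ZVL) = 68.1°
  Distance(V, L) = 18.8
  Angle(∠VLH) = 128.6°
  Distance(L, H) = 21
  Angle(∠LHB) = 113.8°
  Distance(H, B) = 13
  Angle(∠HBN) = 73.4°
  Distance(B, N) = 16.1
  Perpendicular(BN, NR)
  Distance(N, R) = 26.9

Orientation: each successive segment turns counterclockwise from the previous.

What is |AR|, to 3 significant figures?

15.4

∠HBN = 73.4° gives BN at 6.50° from the x-axis; with |BN| = 16.1, N = (-12.1, -29.5). BN ⟂ NR, so NR runs at 96.5°; with |NR| = 26.9, R = (-15.2, -2.78). Then |AR| = |R − A| = 15.4.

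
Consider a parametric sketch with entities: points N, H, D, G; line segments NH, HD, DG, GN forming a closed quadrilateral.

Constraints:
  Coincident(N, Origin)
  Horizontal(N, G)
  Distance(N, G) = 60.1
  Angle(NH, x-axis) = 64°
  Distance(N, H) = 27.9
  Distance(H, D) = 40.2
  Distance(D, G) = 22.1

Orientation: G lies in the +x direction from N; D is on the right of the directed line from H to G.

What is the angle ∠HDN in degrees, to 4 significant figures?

41.23°

N is at the origin; N and G share the same y with |NG| = 60.1 and G in +x, so G = (60.1, 0). NH runs at 64.0° with |NH| = 27.9, so H = (12.23, 25.08). D is determined by |HD| = 40.2 and |DG| = 22.1 together: it lies at the intersection of circle(H, 40.2) and circle(G, 22.1). With |HG| = 54.04, the foot of the radical line on HG is 37.45 from H and the perpendicular offset is √(40.2² − 37.45²) = 14.60. Taking the right-of-HG solution: D = (38.63, -5.240).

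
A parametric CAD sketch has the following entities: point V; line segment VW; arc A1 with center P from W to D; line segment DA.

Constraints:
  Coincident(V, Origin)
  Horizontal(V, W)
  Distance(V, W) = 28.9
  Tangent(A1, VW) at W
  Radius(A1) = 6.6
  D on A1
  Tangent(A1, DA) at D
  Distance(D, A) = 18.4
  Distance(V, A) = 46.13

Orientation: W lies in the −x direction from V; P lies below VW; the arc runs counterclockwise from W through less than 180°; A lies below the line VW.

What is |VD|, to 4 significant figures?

35.57

Checks: |VW| = 28.90 ✓; ∠(PW, WV) = 90.00° ✓; |PW| = 6.600 ✓; |PD| = 6.600 ✓; ∠(PD, DA) = 90.00° ✓; |DA| = 18.40 ✓; |VA| = 46.13 ✓.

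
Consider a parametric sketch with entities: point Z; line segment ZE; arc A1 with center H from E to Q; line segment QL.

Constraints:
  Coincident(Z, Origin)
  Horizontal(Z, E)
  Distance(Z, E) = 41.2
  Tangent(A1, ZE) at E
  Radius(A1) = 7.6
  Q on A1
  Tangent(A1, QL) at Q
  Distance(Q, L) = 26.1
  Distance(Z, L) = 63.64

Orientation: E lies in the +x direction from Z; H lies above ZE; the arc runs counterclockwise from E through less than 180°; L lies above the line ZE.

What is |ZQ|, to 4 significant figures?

48.80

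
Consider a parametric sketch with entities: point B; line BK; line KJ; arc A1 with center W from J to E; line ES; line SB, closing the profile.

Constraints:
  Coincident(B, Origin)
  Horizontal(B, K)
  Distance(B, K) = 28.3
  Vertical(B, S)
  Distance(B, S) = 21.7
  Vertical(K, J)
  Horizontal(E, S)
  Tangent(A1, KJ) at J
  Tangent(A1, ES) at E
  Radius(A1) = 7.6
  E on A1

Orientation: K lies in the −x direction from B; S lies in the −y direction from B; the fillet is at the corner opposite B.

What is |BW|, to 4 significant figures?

25.05

B is at the origin; B and K share the same y with |BK| = 28.3 and K on the −x side, so K = (-28.30, 0.000). BS is vertical with |BS| = 21.7 and S on the −y side, so S = (0.000, -21.70). The virtual corner opposite B is at (-28.30, -21.70). Since A1 is tangent to KJ there, WJ ⟂ KJ and since A1 is tangent to ES there, WE ⟂ ES, with radius 7.6, so the center W sits 7.6 in from both sides at W = (-20.70, -14.10). Then |BW| = |W − B| = 25.05.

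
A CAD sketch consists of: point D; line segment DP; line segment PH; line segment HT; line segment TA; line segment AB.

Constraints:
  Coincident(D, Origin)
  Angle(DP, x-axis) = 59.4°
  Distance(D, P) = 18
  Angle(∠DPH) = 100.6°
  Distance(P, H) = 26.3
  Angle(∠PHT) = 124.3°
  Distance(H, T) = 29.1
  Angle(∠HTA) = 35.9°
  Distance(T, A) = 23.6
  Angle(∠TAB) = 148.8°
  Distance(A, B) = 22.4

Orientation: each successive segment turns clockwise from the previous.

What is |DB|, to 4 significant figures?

21.39

∠HTA = 35.9° gives TA at 140.2° from the x-axis; with |TA| = 23.6, A = (22.93, -6.594). ∠TAB = 148.8° gives AB at 109.0° from the x-axis; with |AB| = 22.4, B = (15.64, 14.59). Then |DB| = |B − D| = 21.39.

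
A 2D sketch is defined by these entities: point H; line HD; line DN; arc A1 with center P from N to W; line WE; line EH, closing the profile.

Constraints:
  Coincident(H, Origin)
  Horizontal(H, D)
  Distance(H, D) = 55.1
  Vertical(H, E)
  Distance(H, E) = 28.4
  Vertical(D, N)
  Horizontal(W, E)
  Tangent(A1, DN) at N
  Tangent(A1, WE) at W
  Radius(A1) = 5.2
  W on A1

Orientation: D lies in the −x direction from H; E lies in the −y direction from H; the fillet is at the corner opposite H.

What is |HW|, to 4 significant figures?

57.42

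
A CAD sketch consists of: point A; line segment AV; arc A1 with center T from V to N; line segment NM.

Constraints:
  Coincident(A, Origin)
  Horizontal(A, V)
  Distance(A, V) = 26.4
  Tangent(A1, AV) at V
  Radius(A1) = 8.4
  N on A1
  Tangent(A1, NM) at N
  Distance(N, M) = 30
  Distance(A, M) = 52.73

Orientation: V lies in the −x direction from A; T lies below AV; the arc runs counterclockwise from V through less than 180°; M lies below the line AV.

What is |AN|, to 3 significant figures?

35.7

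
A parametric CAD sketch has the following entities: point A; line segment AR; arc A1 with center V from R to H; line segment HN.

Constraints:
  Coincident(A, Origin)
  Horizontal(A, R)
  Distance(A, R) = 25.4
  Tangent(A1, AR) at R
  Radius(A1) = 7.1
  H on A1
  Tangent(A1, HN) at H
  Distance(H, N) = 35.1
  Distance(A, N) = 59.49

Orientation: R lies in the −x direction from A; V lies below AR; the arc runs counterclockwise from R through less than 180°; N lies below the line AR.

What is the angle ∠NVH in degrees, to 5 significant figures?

78.565°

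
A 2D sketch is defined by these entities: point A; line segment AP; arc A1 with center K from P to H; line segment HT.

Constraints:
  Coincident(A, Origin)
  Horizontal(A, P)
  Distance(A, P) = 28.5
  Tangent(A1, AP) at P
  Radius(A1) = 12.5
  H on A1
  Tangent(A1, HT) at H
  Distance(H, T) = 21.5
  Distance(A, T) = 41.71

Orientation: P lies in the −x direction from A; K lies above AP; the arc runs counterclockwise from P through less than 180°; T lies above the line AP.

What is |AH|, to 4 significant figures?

22.23

Checks: A.y = 0.00, P.y = 0.00 ✓; ∠(KP, PA) = 90.00° ✓; |KH| = 12.50 ✓; ∠(KH, HT) = 90.00° ✓; |HT| = 21.50 ✓; |AT| = 41.71 ✓.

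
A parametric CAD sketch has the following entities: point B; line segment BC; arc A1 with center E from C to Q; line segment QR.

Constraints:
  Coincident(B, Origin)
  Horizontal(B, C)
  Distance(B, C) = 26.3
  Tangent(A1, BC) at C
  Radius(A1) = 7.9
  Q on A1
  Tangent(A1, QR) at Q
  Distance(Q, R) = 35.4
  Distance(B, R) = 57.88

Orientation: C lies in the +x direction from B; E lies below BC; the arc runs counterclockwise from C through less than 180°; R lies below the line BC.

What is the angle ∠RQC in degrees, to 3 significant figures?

117°

B is at the origin; BC is horizontal with |BC| = 26.3 and C on the +x side, so C = (26.3, 0.00). The tangent condition forces EC to be normal to BC, so E = C + (0, -7.9) = (26.3, -7.90). Since EQ ⟂ QR (tangency), |ER| = √(7.9² + 35.4²) = 36.3 regardless of where Q sits on A1. So R lies on both circle(B, 57.88) and circle(E, 36.3); the below-BC intersection is R = (40.6, -41.2). Q is the foot of the tangent from R: Q = (19.9, -12.5).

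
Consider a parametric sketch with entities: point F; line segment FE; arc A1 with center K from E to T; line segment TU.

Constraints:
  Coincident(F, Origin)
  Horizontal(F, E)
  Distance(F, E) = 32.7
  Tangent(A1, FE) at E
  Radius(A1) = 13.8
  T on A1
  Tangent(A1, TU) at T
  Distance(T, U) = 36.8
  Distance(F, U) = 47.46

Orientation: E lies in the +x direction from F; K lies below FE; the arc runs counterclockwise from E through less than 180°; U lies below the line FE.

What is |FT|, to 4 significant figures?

21.98

F is at the origin; F and E share the same y with |FE| = 32.7 and E on the +x side, so E = (32.70, 0.000). Since A1 is tangent to FE there, KE ⟂ FE, so K = E + (0, -13.8) = (32.70, -13.80). Since KT ⟂ TU (tangency), |KU| = √(13.8² + 36.8²) = 39.30 regardless of where T sits on A1. So U lies on both circle(F, 47.46) and circle(K, 39.30); the below-FE intersection is U = (10.56, -46.27). T is the foot of the tangent from U: T = (19.29, -10.52).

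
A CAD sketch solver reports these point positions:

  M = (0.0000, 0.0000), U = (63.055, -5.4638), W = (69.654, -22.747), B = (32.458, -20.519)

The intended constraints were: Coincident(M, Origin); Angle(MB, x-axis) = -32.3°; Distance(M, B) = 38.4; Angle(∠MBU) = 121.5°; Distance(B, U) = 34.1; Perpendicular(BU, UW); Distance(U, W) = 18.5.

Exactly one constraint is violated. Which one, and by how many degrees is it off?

Perpendicular(BU, UW) — off by 5.30°.

M = (0.00, 0.00) ✓; MB at -32.30° ✓; |MB| = 38.40 ✓; ∠MBU = 121.5° ✓; |BU| = 34.10 ✓; ∠(BU, UW) = 95.30° ✗; |UW| = 18.50 ✓.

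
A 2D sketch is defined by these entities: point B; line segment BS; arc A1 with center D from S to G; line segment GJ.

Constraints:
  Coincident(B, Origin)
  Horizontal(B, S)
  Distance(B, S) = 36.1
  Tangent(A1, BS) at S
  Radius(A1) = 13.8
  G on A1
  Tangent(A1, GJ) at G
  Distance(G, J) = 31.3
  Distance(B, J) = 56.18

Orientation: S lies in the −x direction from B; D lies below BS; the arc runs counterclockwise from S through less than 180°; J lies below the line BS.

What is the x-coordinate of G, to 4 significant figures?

-47.54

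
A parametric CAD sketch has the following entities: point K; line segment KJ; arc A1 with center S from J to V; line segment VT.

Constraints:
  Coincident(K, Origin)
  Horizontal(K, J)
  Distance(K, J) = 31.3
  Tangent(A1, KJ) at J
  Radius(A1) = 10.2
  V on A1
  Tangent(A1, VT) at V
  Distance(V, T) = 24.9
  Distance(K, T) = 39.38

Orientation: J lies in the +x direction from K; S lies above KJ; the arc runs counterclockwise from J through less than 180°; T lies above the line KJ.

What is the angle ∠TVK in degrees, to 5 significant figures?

66.485°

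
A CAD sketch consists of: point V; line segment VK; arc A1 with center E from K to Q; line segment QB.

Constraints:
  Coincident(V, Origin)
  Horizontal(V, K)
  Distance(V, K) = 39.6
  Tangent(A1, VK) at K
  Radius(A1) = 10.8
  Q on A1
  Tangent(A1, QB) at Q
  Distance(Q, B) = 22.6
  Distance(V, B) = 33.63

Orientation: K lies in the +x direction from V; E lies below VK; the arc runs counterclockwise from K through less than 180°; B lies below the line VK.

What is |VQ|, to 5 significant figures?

30.447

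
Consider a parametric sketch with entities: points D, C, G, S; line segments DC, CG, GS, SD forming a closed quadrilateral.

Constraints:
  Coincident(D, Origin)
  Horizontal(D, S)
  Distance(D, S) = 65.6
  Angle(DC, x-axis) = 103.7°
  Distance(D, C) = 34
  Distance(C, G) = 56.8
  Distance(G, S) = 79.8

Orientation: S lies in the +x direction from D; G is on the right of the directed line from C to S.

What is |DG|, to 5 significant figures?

25.970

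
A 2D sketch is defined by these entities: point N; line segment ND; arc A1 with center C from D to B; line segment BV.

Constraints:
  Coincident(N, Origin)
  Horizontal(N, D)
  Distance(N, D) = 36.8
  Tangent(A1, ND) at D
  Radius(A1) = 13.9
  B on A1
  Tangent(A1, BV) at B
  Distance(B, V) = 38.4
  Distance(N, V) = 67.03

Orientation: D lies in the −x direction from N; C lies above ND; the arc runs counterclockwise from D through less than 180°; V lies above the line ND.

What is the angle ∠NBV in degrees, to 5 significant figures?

151.41°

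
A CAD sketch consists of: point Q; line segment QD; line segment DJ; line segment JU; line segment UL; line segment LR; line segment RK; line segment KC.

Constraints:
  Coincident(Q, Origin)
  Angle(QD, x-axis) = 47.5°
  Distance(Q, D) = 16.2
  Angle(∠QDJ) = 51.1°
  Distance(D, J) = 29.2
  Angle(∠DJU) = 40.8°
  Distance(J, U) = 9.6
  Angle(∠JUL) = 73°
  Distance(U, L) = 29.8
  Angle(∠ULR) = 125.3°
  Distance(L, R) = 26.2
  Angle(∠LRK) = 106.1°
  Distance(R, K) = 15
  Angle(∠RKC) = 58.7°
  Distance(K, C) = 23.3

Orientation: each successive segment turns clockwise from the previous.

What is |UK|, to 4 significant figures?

48.60

∠ULR = 125.3° gives LR at -22.30° from the x-axis; with |LR| = 26.2, R = (57.42, -4.654). ∠LRK = 106.1° gives RK at -96.20° from the x-axis; with |RK| = 15.0, K = (55.80, -19.57). Then |UK| = |K − U| = 48.60.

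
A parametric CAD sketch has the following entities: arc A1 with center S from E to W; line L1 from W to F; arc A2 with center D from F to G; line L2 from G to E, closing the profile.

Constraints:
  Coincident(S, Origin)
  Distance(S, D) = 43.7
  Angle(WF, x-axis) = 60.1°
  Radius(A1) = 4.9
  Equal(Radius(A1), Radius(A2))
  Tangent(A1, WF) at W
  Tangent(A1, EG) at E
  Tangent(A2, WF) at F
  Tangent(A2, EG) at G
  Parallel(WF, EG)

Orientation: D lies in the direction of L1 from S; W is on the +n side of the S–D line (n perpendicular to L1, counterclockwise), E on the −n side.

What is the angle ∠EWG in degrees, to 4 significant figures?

77.36°

Tangency of A1 to both parallel lines with radius 4.9 puts W and E at S ± 4.9·n: W = (-4.248, 2.443), E = (4.248, -2.443). Equal radii place F and G the same way about D: F = D + 4.9·n = (17.54, 40.33), G = D − 4.9·n = (26.03, 35.44). Then cos ∠EWG = WE·WG / (|WE||WG|), giving 77.36°.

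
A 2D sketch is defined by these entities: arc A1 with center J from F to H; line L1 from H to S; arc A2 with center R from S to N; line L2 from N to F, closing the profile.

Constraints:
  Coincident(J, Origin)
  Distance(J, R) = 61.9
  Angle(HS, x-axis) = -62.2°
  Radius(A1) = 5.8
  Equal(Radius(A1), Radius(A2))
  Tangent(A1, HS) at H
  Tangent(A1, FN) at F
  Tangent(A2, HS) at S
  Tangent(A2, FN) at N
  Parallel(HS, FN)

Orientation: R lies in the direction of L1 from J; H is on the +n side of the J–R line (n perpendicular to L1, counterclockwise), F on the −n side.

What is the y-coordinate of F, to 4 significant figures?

-2.705

The slot axis is L1's direction at -62.2°, so u = (cos -62.2°, sin -62.2°) = (0.4664, -0.8846) and n = (−sin -62.2°, cos -62.2°) = (0.8846, 0.4664). J is at the origin and R lies 61.9 along u from J, so R = 61.9·u = (28.87, -54.76). Tangency of A1 to both parallel lines with radius 5.8 puts H and F at J ± 5.8·n: H = (5.131, 2.705), F = (-5.131, -2.705). So F.y = -2.705.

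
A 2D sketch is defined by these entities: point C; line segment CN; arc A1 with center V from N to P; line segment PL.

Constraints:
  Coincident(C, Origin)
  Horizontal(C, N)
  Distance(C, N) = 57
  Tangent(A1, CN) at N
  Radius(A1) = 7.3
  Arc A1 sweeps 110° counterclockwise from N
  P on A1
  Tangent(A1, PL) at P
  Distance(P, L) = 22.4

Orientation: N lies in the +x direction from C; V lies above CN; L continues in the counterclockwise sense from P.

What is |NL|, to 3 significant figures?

30.9

C is at the origin; CN is horizontal with |CN| = 57.0 and N on the +x side, so N = (57.0, 0.00). Tangency of A1 to CN means the radius VN is perpendicular to CN, so V = N + (0, 7.3) = (57.0, 7.30). On A1, N sits at bearing -90° from V; a 110° counterclockwise sweep puts P at bearing 20°, so P = V + 7.3·(cos 20°, sin 20°) = (63.9, 9.80). The tangent condition forces VP to be normal to PL, so PL runs along (−sin 20°, cos 20°); with |PL| = 22.4, L = (56.2, 30.8). Then |NL| = |L − N| = 30.9.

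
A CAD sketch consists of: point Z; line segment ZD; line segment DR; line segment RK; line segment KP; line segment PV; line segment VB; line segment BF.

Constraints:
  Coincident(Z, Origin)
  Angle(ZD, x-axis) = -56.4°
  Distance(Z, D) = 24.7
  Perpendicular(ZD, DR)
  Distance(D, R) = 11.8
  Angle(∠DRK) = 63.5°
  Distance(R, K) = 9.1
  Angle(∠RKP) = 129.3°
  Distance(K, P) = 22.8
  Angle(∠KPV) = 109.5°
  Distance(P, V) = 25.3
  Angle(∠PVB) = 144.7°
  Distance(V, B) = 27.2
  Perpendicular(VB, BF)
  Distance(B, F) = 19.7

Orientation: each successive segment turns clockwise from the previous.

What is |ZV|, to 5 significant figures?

43.203

∠RKP = 129.3° gives KP at 46.400° from the x-axis; with |KP| = 22.8, P = (18.439, -1.5618). ∠KPV = 109.5° gives PV at -24.100° from the x-axis; with |PV| = 25.3, V = (41.534, -11.893). Then |ZV| = |V − Z| = 43.203.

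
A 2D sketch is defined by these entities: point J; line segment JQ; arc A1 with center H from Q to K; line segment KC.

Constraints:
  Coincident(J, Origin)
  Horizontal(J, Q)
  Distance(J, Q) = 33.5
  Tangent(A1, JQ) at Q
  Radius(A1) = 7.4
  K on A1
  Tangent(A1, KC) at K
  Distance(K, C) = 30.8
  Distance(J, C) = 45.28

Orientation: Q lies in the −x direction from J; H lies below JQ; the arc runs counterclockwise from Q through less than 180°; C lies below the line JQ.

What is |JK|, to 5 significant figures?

41.443

Checks: J = (0.00, 0.00) ✓; |HK| = 7.400 ✓; ∠(HK, KC) = 90.00° ✓; |KC| = 30.80 ✓; |JC| = 45.28 ✓.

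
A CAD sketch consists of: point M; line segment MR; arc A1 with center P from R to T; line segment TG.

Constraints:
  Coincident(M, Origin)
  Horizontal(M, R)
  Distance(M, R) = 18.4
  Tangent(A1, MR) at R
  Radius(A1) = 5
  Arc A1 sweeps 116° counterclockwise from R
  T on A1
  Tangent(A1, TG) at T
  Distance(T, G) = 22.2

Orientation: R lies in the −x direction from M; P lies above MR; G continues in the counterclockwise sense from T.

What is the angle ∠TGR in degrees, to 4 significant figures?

15.08°

M is at the origin; MR is horizontal with |MR| = 18.4 and R on the −x side, so R = (-18.40, 0.000). A1 meets MR tangentially, so PR is at right angles to MR, so P = R + (0, 5) = (-18.40, 5.000). On A1, R sits at bearing -90° from P; a 116° counterclockwise sweep puts T at bearing 26°, so T = P + 5.0·(cos 26°, sin 26°) = (-13.91, 7.192). Tangency of A1 to TG means the radius PT is perpendicular to TG, so TG runs along (−sin 26°, cos 26°); with |TG| = 22.2, G = (-23.64, 27.15). Then cos ∠TGR = GT·GR / (|GT||GR|), giving 15.08°.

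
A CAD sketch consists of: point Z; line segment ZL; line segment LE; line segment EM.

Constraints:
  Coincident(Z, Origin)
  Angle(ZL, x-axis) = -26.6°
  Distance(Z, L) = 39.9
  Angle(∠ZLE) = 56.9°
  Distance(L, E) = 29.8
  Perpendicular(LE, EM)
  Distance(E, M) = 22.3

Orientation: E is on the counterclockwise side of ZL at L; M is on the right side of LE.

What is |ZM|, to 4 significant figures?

56.30

∠ZLE = 56.9°, so LE runs at -26.6° + (180° − 56.9°) = 96.50° from the x-axis; with |LE| = 29.8, E = L + 29.8·(cos 96.50°, sin 96.50°) = (32.30, 11.74). LE ⟂ EM; with |EM| = 22.3 on the right of LE, M = E + 22.3·(0.9936, 0.1132) = (54.46, 14.27). Then |ZM| = |M − Z| = 56.30.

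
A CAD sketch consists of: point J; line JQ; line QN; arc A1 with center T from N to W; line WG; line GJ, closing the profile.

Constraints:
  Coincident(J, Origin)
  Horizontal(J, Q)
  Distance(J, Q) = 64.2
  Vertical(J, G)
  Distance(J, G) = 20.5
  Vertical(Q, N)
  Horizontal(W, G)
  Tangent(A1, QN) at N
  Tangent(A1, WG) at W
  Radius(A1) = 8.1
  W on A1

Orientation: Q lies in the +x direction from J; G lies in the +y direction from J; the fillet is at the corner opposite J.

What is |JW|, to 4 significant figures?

59.73

J is at the origin; JQ is horizontal with |JQ| = 64.2 and Q on the +x side, so Q = (64.20, 0.000). JG is vertical with |JG| = 20.5 and G on the +y side, so G = (0.000, 20.50). The virtual corner opposite J is at (64.20, 20.50). Since A1 is tangent to QN there, TN ⟂ QN and since A1 is tangent to WG there, TW ⟂ WG, with radius 8.1, so the center T sits 8.1 in from both sides at T = (56.10, 12.40). That places the tangent points at N = (64.20, 12.40) on QN and W = (56.10, 20.50) on WG. Then |JW| = |W − J| = 59.73.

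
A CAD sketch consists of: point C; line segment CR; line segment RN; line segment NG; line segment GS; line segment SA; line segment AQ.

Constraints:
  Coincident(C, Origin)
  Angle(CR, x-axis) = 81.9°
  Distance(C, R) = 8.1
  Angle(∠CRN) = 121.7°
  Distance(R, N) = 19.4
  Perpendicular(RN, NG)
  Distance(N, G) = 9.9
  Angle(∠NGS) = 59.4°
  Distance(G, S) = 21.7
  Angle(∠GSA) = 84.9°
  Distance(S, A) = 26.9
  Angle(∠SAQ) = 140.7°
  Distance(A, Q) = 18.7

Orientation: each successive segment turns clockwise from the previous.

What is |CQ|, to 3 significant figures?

52.0

C is at the origin; CR runs at 81.9° with length 8.1, so R = (1.14, 8.02). ∠CRN = 121.7° gives RN at 23.6° from the x-axis; with |RN| = 19.4, N = (18.9, 15.8). The perpendicularity gives NG at right angles to RN, so NG runs at -66.4°; with |NG| = 9.9, G = (22.9, 6.71). ∠NGS = 59.4° gives GS at 173° from the x-axis; with |GS| = 21.7, S = (1.34, 9.36). ∠GSA = 84.9° gives SA at 77.9° from the x-axis; with |SA| = 26.9, A = (6.98, 35.7). ∠SAQ = 140.7° gives AQ at 38.6° from the x-axis; with |AQ| = 18.7, Q = (21.6, 47.3). Then |CQ| = |Q − C| = 52.0.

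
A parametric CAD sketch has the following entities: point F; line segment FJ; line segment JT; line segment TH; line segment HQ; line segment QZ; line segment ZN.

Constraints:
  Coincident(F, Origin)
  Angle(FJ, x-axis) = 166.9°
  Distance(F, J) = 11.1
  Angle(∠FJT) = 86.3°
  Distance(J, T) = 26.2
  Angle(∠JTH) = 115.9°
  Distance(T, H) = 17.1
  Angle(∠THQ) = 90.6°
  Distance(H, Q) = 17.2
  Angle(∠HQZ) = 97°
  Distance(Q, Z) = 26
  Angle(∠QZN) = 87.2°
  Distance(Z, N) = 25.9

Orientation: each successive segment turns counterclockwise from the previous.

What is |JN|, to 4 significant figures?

28.75

∠HQZ = 97.0° gives QZ at 137.1° from the x-axis; with |QZ| = 26.0, Z = (-10.09, -1.582). ∠QZN = 87.2° gives ZN at -130.1° from the x-axis; with |ZN| = 25.9, N = (-26.78, -21.39). Then |JN| = |N − J| = 28.75.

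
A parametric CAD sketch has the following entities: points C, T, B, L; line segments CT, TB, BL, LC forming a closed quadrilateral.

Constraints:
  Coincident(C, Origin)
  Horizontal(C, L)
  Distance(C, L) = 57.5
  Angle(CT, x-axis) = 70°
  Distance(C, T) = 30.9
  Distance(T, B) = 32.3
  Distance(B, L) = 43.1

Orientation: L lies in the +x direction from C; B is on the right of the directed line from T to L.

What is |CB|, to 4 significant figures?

14.82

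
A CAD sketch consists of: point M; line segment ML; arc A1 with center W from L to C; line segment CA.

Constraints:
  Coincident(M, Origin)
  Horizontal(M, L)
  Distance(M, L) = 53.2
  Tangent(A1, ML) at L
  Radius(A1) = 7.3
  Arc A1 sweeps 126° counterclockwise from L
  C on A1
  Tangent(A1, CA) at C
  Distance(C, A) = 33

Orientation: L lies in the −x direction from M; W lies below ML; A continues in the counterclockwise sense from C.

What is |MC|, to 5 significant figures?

60.232

M is at the origin; M and L share the same y with |ML| = 53.2 and L on the −x side, so L = (-53.200, 0.0000). A1 meets ML tangentially, so WL is at right angles to ML, so W = L + (0, -7.3) = (-53.200, -7.3000). On A1, L sits at bearing 90° from W; a 126° counterclockwise sweep puts C at bearing 216°, so C = W + 7.3·(cos 216°, sin 216°) = (-59.106, -11.591). Then |MC| = |C − M| = 60.232.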